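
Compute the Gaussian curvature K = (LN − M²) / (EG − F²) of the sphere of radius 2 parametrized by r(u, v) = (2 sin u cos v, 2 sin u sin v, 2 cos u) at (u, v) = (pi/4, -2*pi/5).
K = 1/4

Coefficients of the first fundamental form: E = 4, F = 0, G = 4*sin(u)^2.
Coefficients of the second fundamental form: L = -2*sin(u)/Abs(sin(u)), M = 0, N = -2*sin(u)^3/Abs(sin(u)).
Assemble K = (LN − M²)/(EG − F²) = 1/4. At (u, v) = (pi/4, -2*pi/5): K = 1/4.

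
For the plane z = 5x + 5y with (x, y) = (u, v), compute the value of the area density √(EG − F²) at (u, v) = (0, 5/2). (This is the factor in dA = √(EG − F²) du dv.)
√(EG − F²)|_{(0, 5/2)} = sqrt(51)

E = 26, F = 25, G = 26, so EG − F² = 51. Taking the positive square root: √(EG − F²) = sqrt(51). At (u, v) = (0, 5/2): sqrt(51).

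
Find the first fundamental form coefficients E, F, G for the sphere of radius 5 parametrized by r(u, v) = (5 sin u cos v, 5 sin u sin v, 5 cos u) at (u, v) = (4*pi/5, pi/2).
E = 25;  F = 0;  G = 125/8 - 25*sqrt(5)/8

Partials: r_u = (5*cos(u)*cos(v), 5*sin(v)*cos(u), -5*sin(u)), r_v = (-5*sin(u)*sin(v), 5*sin(u)*cos(v), 0). As functions of (u, v):
  E = r_u · r_u = 25,
  F = r_u · r_v = 0,
  G = r_v · r_v = 25*sin(u)^2.
Evaluating at (u, v) = (4*pi/5, pi/2): E = 25, F = 0, G = 125/8 - 25*sqrt(5)/8.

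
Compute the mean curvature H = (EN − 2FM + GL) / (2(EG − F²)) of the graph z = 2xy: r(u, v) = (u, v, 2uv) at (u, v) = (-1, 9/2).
H = 9*sqrt(86)/1849

With E = 4*v^2 + 1, F = 4*u*v, G = 4*u^2 + 1, L = 0, M = 2/sqrt(4*u^2 + 4*v^2 + 1), N = 0, assemble
  H = (EN − 2FM + GL) / (2(EG − F²)) = -8*u*v/(4*u^2 + 4*v^2 + 1)^(3/2).
At (u, v) = (-1, 9/2): H = 9*sqrt(86)/1849.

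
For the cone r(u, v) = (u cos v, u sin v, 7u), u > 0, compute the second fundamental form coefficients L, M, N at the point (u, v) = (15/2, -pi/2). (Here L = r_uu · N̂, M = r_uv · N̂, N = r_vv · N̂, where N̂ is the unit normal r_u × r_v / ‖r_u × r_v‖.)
L = 0;  M = 0;  N = 21*sqrt(2)/4

Compute the unit normal N̂(u, v) = (-7*sqrt(2)*u*cos(v)/(10*Abs(u)), -7*sqrt(2)*u*sin(v)/(10*Abs(u)), sqrt(2)*u/(10*Abs(u))), and the second partials r_uu, r_uv, r_vv. Take dot products:
  L(u, v) = r_uu · N̂ = 0,
  M(u, v) = r_uv · N̂ = 0,
  N(u, v) = r_vv · N̂ = 7*sqrt(2)*u^2/(10*Abs(u)).
Evaluating at (u, v) = (15/2, -pi/2):
  L = 0, M = 0, N = 21*sqrt(2)/4.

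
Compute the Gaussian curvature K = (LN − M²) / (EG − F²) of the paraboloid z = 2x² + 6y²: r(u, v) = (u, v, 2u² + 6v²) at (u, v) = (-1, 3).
K = 48/1723969

Coefficients of the first fundamental form: E = 16*u^2 + 1, F = 48*u*v, G = 144*v^2 + 1.
Coefficients of the second fundamental form: L = 4/sqrt(16*u^2 + 144*v^2 + 1), M = 0, N = 12/sqrt(16*u^2 + 144*v^2 + 1).
Assemble K = (LN − M²)/(EG − F²) = 48/(256*u^4 + 4608*u^2*v^2 + 32*u^2 + 20736*v^4 + 288*v^2 + 1). At (u, v) = (-1, 3): K = 48/1723969.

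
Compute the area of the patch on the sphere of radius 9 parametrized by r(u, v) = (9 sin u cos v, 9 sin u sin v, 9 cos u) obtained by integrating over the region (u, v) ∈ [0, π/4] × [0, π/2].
Area = 81*pi*(2 - sqrt(2))/4

Area = ∫∫ √(EG − F²) du dv with √(EG − F²) = 81*Abs(sin(u)). Integrating over [0, π/4] × [0, π/2] gives 81*pi*(2 - sqrt(2))/4.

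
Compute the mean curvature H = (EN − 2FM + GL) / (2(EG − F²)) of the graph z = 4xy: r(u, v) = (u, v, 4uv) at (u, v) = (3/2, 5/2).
H = -240*sqrt(137)/18769

With E = 16*v^2 + 1, F = 16*u*v, G = 16*u^2 + 1, L = 0, M = 4/sqrt(16*u^2 + 16*v^2 + 1), N = 0, assemble
  H = (EN − 2FM + GL) / (2(EG − F²)) = -64*u*v/(16*u^2 + 16*v^2 + 1)^(3/2).
At (u, v) = (3/2, 5/2): H = -240*sqrt(137)/18769.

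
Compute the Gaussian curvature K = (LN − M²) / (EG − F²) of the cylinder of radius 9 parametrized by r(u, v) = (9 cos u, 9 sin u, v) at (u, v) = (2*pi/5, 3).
K = 0

Coefficients of the first fundamental form: E = 81, F = 0, G = 1.
Coefficients of the second fundamental form: L = -9, M = 0, N = 0.
Assemble K = (LN − M²)/(EG − F²) = 0. At (u, v) = (2*pi/5, 3): K = 0.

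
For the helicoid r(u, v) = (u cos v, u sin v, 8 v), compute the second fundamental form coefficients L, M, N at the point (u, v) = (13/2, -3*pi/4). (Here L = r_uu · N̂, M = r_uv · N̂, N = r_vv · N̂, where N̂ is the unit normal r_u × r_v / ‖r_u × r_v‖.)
L = 0;  M = -16*sqrt(17)/85;  N = 0

Compute the unit normal N̂(u, v) = (8*sin(v)/sqrt(u^2 + 64), -8*cos(v)/sqrt(u^2 + 64), u/sqrt(u^2 + 64)), and the second partials r_uu, r_uv, r_vv. Take dot products:
  L(u, v) = r_uu · N̂ = 0,
  M(u, v) = r_uv · N̂ = -8/sqrt(u^2 + 64),
  N(u, v) = r_vv · N̂ = 0.
Evaluating at (u, v) = (13/2, -3*pi/4):
  L = 0, M = -16*sqrt(17)/85, N = 0.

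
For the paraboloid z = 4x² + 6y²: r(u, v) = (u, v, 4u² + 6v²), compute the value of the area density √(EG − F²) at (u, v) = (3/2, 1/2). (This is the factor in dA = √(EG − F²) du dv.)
√(EG − F²)|_{(3/2, 1/2)} = sqrt(181)

E = 64*u^2 + 1, F = 96*u*v, G = 144*v^2 + 1, so EG − F² = 64*u^2 + 144*v^2 + 1. Taking the positive square root: √(EG − F²) = sqrt(64*u^2 + 144*v^2 + 1). At (u, v) = (3/2, 1/2): sqrt(181).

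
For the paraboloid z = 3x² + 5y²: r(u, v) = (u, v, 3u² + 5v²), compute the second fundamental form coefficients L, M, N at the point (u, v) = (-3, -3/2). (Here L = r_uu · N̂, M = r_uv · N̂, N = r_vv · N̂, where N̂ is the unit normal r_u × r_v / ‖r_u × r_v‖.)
L = 3*sqrt(22)/55;  M = 0;  N = sqrt(22)/11

Compute the unit normal N̂(u, v) = (-6*u/sqrt(36*u^2 + 100*v^2 + 1), -10*v/sqrt(36*u^2 + 100*v^2 + 1), 1/sqrt(36*u^2 + 100*v^2 + 1)), and the second partials r_uu, r_uv, r_vv. Take dot products:
  L(u, v) = r_uu · N̂ = 6/sqrt(36*u^2 + 100*v^2 + 1),
  M(u, v) = r_uv · N̂ = 0,
  N(u, v) = r_vv · N̂ = 10/sqrt(36*u^2 + 100*v^2 + 1).
Evaluating at (u, v) = (-3, -3/2):
  L = 3*sqrt(22)/55, M = 0, N = sqrt(22)/11.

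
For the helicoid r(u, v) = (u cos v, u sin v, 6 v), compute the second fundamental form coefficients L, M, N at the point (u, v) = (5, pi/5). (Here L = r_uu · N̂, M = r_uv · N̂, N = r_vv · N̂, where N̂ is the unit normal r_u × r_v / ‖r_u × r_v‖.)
L = 0;  M = -6*sqrt(61)/61;  N = 0

Compute the unit normal N̂(u, v) = (6*sin(v)/sqrt(u^2 + 36), -6*cos(v)/sqrt(u^2 + 36), u/sqrt(u^2 + 36)), and the second partials r_uu, r_uv, r_vv. Take dot products:
  L(u, v) = r_uu · N̂ = 0,
  M(u, v) = r_uv · N̂ = -6/sqrt(u^2 + 36),
  N(u, v) = r_vv · N̂ = 0.
Evaluating at (u, v) = (5, pi/5):
  L = 0, M = -6*sqrt(61)/61, N = 0.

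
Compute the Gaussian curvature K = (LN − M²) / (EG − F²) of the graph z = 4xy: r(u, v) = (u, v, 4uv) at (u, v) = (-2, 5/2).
K = -16/27225

Coefficients of the first fundamental form: E = 16*v^2 + 1, F = 16*u*v, G = 16*u^2 + 1.
Coefficients of the second fundamental form: L = 0, M = 4/sqrt(16*u^2 + 16*v^2 + 1), N = 0.
Assemble K = (LN − M²)/(EG − F²) = -16/(256*u^4 + 512*u^2*v^2 + 32*u^2 + 256*v^4 + 32*v^2 + 1). At (u, v) = (-2, 5/2): K = -16/27225.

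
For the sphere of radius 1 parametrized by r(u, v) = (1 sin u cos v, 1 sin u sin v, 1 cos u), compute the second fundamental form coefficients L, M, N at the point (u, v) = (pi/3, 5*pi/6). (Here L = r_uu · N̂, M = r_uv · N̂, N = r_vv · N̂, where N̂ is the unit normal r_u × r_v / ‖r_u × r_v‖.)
L = -1;  M = 0;  N = -3/4

Compute the unit normal N̂(u, v) = (sin(u)^2*cos(v)/Abs(sin(u)), sin(u)^2*sin(v)/Abs(sin(u)), sin(2*u)/(2*Abs(sin(u)))), and the second partials r_uu, r_uv, r_vv. Take dot products:
  L(u, v) = r_uu · N̂ = -sin(u)/Abs(sin(u)),
  M(u, v) = r_uv · N̂ = 0,
  N(u, v) = r_vv · N̂ = -sin(u)^3/Abs(sin(u)).
Evaluating at (u, v) = (pi/3, 5*pi/6):
  L = -1, M = 0, N = -3/4.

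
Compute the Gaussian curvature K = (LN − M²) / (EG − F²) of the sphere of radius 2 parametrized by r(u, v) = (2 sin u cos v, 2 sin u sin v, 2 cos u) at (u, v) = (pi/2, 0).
K = 1/4

Coefficients of the first fundamental form: E = 4, F = 0, G = 4*sin(u)^2.
Coefficients of the second fundamental form: L = -2*sin(u)/Abs(sin(u)), M = 0, N = -2*sin(u)^3/Abs(sin(u)).
Assemble K = (LN − M²)/(EG − F²) = 1/4. At (u, v) = (pi/2, 0): K = 1/4.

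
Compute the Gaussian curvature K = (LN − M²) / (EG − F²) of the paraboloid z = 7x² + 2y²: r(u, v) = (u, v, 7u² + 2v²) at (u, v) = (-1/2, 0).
K = 14/625

Coefficients of the first fundamental form: E = 196*u^2 + 1, F = 56*u*v, G = 16*v^2 + 1.
Coefficients of the second fundamental form: L = 14/sqrt(196*u^2 + 16*v^2 + 1), M = 0, N = 4/sqrt(196*u^2 + 16*v^2 + 1).
Assemble K = (LN − M²)/(EG − F²) = 56/(38416*u^4 + 6272*u^2*v^2 + 392*u^2 + 256*v^4 + 32*v^2 + 1). At (u, v) = (-1/2, 0): K = 14/625.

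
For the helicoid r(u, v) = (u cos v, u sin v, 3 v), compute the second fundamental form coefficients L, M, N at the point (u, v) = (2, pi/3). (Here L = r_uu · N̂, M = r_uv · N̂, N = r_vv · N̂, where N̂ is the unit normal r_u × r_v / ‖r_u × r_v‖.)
L = 0;  M = -3*sqrt(13)/13;  N = 0

Compute the unit normal N̂(u, v) = (3*sin(v)/sqrt(u^2 + 9), -3*cos(v)/sqrt(u^2 + 9), u/sqrt(u^2 + 9)), and the second partials r_uu, r_uv, r_vv. Take dot products:
  L(u, v) = r_uu · N̂ = 0,
  M(u, v) = r_uv · N̂ = -3/sqrt(u^2 + 9),
  N(u, v) = r_vv · N̂ = 0.
Evaluating at (u, v) = (2, pi/3):
  L = 0, M = -3*sqrt(13)/13, N = 0.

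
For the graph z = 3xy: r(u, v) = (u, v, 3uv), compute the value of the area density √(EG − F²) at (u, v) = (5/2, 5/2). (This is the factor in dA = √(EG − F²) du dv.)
√(EG − F²)|_{(5/2, 5/2)} = sqrt(454)/2

E = 9*v^2 + 1, F = 9*u*v, G = 9*u^2 + 1, so EG − F² = 9*u^2 + 9*v^2 + 1. Taking the positive square root: √(EG − F²) = sqrt(9*u^2 + 9*v^2 + 1). At (u, v) = (5/2, 5/2): sqrt(454)/2.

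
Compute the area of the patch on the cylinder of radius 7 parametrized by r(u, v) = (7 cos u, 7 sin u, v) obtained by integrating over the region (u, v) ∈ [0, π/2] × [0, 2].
Area = 7*pi

Area = ∫∫ √(EG − F²) du dv with √(EG − F²) = 7. Integrating over [0, π/2] × [0, 2] gives 7*pi.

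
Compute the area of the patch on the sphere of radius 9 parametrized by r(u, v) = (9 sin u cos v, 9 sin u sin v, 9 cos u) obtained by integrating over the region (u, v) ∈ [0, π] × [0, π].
Area = 162*pi

Area = ∫∫ √(EG − F²) du dv with √(EG − F²) = 81*Abs(sin(u)). Integrating over [0, π] × [0, π] gives 162*pi.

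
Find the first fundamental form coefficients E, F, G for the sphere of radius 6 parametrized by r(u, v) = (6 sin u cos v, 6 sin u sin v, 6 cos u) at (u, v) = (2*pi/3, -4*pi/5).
E = 36;  F = 0;  G = 27

Partials: r_u = (6*cos(u)*cos(v), 6*sin(v)*cos(u), -6*sin(u)), r_v = (-6*sin(u)*sin(v), 6*sin(u)*cos(v), 0). As functions of (u, v):
  E = r_u · r_u = 36,
  F = r_u · r_v = 0,
  G = r_v · r_v = 36*sin(u)^2.
Evaluating at (u, v) = (2*pi/3, -4*pi/5): E = 36, F = 0, G = 27.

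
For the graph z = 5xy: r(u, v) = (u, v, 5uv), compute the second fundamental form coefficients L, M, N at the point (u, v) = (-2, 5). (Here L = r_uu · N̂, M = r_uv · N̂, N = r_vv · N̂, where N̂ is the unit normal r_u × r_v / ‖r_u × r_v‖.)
L = 0;  M = 5*sqrt(6)/66;  N = 0

Compute the unit normal N̂(u, v) = (-5*v/sqrt(25*u^2 + 25*v^2 + 1), -5*u/sqrt(25*u^2 + 25*v^2 + 1), 1/sqrt(25*u^2 + 25*v^2 + 1)), and the second partials r_uu, r_uv, r_vv. Take dot products:
  L(u, v) = r_uu · N̂ = 0,
  M(u, v) = r_uv · N̂ = 5/sqrt(25*u^2 + 25*v^2 + 1),
  N(u, v) = r_vv · N̂ = 0.
Evaluating at (u, v) = (-2, 5):
  L = 0, M = 5*sqrt(6)/66, N = 0.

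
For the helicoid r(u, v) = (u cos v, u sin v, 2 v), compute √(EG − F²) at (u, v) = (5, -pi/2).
√(EG − F²)|_{(5, -pi/2)} = sqrt(29)

E = 1, F = 0, G = u^2 + 4; EG − F² = u^2 + 4; √(EG − F²) = sqrt(u^2 + 4). At the given point: sqrt(29).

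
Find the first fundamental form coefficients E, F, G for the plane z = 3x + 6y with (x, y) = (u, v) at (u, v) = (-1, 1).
E = 10;  F = 18;  G = 37

Partials: r_u = (1, 0, 3), r_v = (0, 1, 6). As functions of (u, v):
  E = r_u · r_u = 10,
  F = r_u · r_v = 18,
  G = r_v · r_v = 37.
Evaluating at (u, v) = (-1, 1): E = 10, F = 18, G = 37.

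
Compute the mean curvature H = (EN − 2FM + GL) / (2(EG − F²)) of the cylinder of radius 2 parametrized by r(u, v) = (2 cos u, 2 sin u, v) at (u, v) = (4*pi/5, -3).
H = -1/4

With E = 4, F = 0, G = 1, L = -2, M = 0, N = 0, assemble
  H = (EN − 2FM + GL) / (2(EG − F²)) = -1/4.
At (u, v) = (4*pi/5, -3): H = -1/4.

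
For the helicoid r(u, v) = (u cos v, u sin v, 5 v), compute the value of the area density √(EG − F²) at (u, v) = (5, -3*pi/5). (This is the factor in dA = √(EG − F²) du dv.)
√(EG − F²)|_{(5, -3*pi/5)} = 5*sqrt(2)

E = 1, F = 0, G = u^2 + 25, so EG − F² = u^2 + 25. Taking the positive square root: √(EG − F²) = sqrt(u^2 + 25). At (u, v) = (5, -3*pi/5): 5*sqrt(2).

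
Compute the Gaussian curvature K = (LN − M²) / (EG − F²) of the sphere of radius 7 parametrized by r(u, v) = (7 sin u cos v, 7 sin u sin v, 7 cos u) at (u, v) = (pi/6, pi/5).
K = 1/49

Coefficients of the first fundamental form: E = 49, F = 0, G = 49*sin(u)^2.
Coefficients of the second fundamental form: L = -7*sin(u)/Abs(sin(u)), M = 0, N = -7*sin(u)^3/Abs(sin(u)).
Assemble K = (LN − M²)/(EG − F²) = 1/49. At (u, v) = (pi/6, pi/5): K = 1/49.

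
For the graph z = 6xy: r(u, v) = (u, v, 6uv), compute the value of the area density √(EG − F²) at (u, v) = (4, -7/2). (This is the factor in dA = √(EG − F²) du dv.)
√(EG − F²)|_{(4, -7/2)} = sqrt(1018)

E = 36*v^2 + 1, F = 36*u*v, G = 36*u^2 + 1, so EG − F² = 36*u^2 + 36*v^2 + 1. Taking the positive square root: √(EG − F²) = sqrt(36*u^2 + 36*v^2 + 1). At (u, v) = (4, -7/2): sqrt(1018).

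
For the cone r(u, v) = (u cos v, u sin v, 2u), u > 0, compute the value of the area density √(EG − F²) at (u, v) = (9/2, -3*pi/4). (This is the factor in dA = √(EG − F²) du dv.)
√(EG − F²)|_{(9/2, -3*pi/4)} = 9*sqrt(5)/2

E = 5, F = 0, G = u^2, so EG − F² = 5*u^2. Taking the positive square root: √(EG − F²) = sqrt(5)*Abs(u). At (u, v) = (9/2, -3*pi/4): 9*sqrt(5)/2.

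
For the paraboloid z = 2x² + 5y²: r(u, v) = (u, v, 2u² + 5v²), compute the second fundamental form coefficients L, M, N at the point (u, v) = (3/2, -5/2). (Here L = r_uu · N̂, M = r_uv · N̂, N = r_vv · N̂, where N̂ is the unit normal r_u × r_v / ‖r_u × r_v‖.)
L = 2*sqrt(662)/331;  M = 0;  N = 5*sqrt(662)/331

Compute the unit normal N̂(u, v) = (-4*u/sqrt(16*u^2 + 100*v^2 + 1), -10*v/sqrt(16*u^2 + 100*v^2 + 1), 1/sqrt(16*u^2 + 100*v^2 + 1)), and the second partials r_uu, r_uv, r_vv. Take dot products:
  L(u, v) = r_uu · N̂ = 4/sqrt(16*u^2 + 100*v^2 + 1),
  M(u, v) = r_uv · N̂ = 0,
  N(u, v) = r_vv · N̂ = 10/sqrt(16*u^2 + 100*v^2 + 1).
Evaluating at (u, v) = (3/2, -5/2):
  L = 2*sqrt(662)/331, M = 0, N = 5*sqrt(662)/331.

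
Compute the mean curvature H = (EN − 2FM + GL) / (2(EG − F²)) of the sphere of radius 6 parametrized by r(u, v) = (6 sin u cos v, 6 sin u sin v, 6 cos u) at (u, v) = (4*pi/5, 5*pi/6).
H = -1/6

With E = 36, F = 0, G = 36*sin(u)^2, L = -6*sin(u)/Abs(sin(u)), M = 0, N = -6*sin(u)^3/Abs(sin(u)), assemble
  H = (EN − 2FM + GL) / (2(EG − F²)) = -sin(u)/(6*Abs(sin(u))).
At (u, v) = (4*pi/5, 5*pi/6): H = -1/6.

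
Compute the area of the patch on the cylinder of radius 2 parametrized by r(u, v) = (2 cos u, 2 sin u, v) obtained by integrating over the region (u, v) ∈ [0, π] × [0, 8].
Area = 16*pi

Area = ∫∫ √(EG − F²) du dv with √(EG − F²) = 2. Integrating over [0, π] × [0, 8] gives 16*pi.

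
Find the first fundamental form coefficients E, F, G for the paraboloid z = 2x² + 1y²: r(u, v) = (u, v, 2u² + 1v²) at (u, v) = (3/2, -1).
E = 37;  F = -12;  G = 5

Partials: r_u = (1, 0, 4*u), r_v = (0, 1, 2*v). As functions of (u, v):
  E = r_u · r_u = 16*u^2 + 1,
  F = r_u · r_v = 8*u*v,
  G = r_v · r_v = 4*v^2 + 1.
Evaluating at (u, v) = (3/2, -1): E = 37, F = -12, G = 5.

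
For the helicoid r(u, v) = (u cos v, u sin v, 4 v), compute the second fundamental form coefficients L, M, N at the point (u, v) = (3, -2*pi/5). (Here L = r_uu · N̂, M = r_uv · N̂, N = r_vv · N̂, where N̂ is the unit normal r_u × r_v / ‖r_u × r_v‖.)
L = 0;  M = -4/5;  N = 0

Compute the unit normal N̂(u, v) = (4*sin(v)/sqrt(u^2 + 16), -4*cos(v)/sqrt(u^2 + 16), u/sqrt(u^2 + 16)), and the second partials r_uu, r_uv, r_vv. Take dot products:
  L(u, v) = r_uu · N̂ = 0,
  M(u, v) = r_uv · N̂ = -4/sqrt(u^2 + 16),
  N(u, v) = r_vv · N̂ = 0.
Evaluating at (u, v) = (3, -2*pi/5):
  L = 0, M = -4/5, N = 0.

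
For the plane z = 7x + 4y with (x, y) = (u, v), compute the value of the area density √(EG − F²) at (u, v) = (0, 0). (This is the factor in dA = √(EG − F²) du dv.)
√(EG − F²)|_{(0, 0)} = sqrt(66)

E = 50, F = 28, G = 17, so EG − F² = 66. Taking the positive square root: √(EG − F²) = sqrt(66). At (u, v) = (0, 0): sqrt(66).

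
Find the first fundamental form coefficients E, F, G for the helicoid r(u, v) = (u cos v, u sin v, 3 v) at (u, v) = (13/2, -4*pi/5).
E = 1;  F = 0;  G = 205/4

Partials: r_u = (cos(v), sin(v), 0), r_v = (-u*sin(v), u*cos(v), 3). As functions of (u, v):
  E = r_u · r_u = 1,
  F = r_u · r_v = 0,
  G = r_v · r_v = u^2 + 9.
Evaluating at (u, v) = (13/2, -4*pi/5): E = 1, F = 0, G = 205/4.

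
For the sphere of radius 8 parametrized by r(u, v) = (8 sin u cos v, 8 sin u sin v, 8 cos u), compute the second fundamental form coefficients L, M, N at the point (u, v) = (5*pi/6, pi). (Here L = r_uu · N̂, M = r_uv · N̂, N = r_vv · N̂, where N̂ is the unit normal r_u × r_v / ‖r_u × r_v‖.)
L = -8;  M = 0;  N = -2

Compute the unit normal N̂(u, v) = (sin(u)^2*cos(v)/Abs(sin(u)), sin(u)^2*sin(v)/Abs(sin(u)), sin(2*u)/(2*Abs(sin(u)))), and the second partials r_uu, r_uv, r_vv. Take dot products:
  L(u, v) = r_uu · N̂ = -8*sin(u)/Abs(sin(u)),
  M(u, v) = r_uv · N̂ = 0,
  N(u, v) = r_vv · N̂ = -8*sin(u)^3/Abs(sin(u)).
Evaluating at (u, v) = (5*pi/6, pi):
  L = -8, M = 0, N = -2.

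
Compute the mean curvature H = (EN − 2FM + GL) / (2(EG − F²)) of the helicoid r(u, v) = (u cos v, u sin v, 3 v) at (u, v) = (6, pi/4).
H = 0

With E = 1, F = 0, G = u^2 + 9, L = 0, M = -3/sqrt(u^2 + 9), N = 0, assemble
  H = (EN − 2FM + GL) / (2(EG − F²)) = 0.
At (u, v) = (6, pi/4): H = 0.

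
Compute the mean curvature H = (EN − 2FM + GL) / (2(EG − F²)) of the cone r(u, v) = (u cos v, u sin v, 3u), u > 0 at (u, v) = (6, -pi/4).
H = sqrt(10)/40

With E = 10, F = 0, G = u^2, L = 0, M = 0, N = 3*sqrt(10)*u^2/(10*Abs(u)), assemble
  H = (EN − 2FM + GL) / (2(EG − F²)) = 3*sqrt(10)/(20*Abs(u)).
At (u, v) = (6, -pi/4): H = sqrt(10)/40.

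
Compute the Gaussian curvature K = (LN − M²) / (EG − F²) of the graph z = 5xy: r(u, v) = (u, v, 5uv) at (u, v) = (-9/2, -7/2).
K = -100/2647129

Coefficients of the first fundamental form: E = 25*v^2 + 1, F = 25*u*v, G = 25*u^2 + 1.
Coefficients of the second fundamental form: L = 0, M = 5/sqrt(25*u^2 + 25*v^2 + 1), N = 0.
Assemble K = (LN − M²)/(EG − F²) = -25/(625*u^4 + 1250*u^2*v^2 + 50*u^2 + 625*v^4 + 50*v^2 + 1). At (u, v) = (-9/2, -7/2): K = -100/2647129.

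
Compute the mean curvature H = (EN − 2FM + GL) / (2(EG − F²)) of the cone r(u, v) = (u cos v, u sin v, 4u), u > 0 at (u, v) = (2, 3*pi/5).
H = sqrt(17)/17

With E = 17, F = 0, G = u^2, L = 0, M = 0, N = 4*sqrt(17)*u^2/(17*Abs(u)), assemble
  H = (EN − 2FM + GL) / (2(EG − F²)) = 2*sqrt(17)/(17*Abs(u)).
At (u, v) = (2, 3*pi/5): H = sqrt(17)/17.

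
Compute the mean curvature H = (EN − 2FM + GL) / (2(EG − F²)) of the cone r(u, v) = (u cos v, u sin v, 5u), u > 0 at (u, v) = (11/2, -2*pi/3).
H = 5*sqrt(26)/286

With E = 26, F = 0, G = u^2, L = 0, M = 0, N = 5*sqrt(26)*u^2/(26*Abs(u)), assemble
  H = (EN − 2FM + GL) / (2(EG − F²)) = 5*sqrt(26)/(52*Abs(u)).
At (u, v) = (11/2, -2*pi/3): H = 5*sqrt(26)/286.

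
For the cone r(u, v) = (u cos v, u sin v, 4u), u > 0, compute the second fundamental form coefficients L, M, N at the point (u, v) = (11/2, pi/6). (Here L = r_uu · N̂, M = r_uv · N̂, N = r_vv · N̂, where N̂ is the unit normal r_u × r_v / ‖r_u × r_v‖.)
L = 0;  M = 0;  N = 22*sqrt(17)/17

Compute the unit normal N̂(u, v) = (-4*sqrt(17)*u*cos(v)/(17*Abs(u)), -4*sqrt(17)*u*sin(v)/(17*Abs(u)), sqrt(17)*u/(17*Abs(u))), and the second partials r_uu, r_uv, r_vv. Take dot products:
  L(u, v) = r_uu · N̂ = 0,
  M(u, v) = r_uv · N̂ = 0,
  N(u, v) = r_vv · N̂ = 4*sqrt(17)*u^2/(17*Abs(u)).
Evaluating at (u, v) = (11/2, pi/6):
  L = 0, M = 0, N = 22*sqrt(17)/17.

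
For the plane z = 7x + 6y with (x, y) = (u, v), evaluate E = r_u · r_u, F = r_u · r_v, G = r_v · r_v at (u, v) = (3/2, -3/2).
E = 50;  F = 42;  G = 37

Partials: r_u = (1, 0, 7), r_v = (0, 1, 6). As functions of (u, v):
  E = r_u · r_u = 50,
  F = r_u · r_v = 42,
  G = r_v · r_v = 37.
Evaluating at (u, v) = (3/2, -3/2): E = 50, F = 42, G = 37.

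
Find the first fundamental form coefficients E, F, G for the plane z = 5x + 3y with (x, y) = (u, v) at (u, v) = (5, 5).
E = 26;  F = 15;  G = 10

Partials: r_u = (1, 0, 5), r_v = (0, 1, 3). As functions of (u, v):
  E = r_u · r_u = 26,
  F = r_u · r_v = 15,
  G = r_v · r_v = 10.
Evaluating at (u, v) = (5, 5): E = 26, F = 15, G = 10.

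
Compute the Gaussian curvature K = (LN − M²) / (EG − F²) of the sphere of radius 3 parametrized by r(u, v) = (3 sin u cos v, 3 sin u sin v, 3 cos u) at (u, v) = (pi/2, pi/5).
K = 1/9

Coefficients of the first fundamental form: E = 9, F = 0, G = 9*sin(u)^2.
Coefficients of the second fundamental form: L = -3*sin(u)/Abs(sin(u)), M = 0, N = -3*sin(u)^3/Abs(sin(u)).
Assemble K = (LN − M²)/(EG − F²) = 1/9. At (u, v) = (pi/2, pi/5): K = 1/9.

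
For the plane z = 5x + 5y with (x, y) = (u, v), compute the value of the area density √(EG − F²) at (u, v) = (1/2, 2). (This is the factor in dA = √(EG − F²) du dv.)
√(EG − F²)|_{(1/2, 2)} = sqrt(51)

E = 26, F = 25, G = 26, so EG − F² = 51. Taking the positive square root: √(EG − F²) = sqrt(51). At (u, v) = (1/2, 2): sqrt(51).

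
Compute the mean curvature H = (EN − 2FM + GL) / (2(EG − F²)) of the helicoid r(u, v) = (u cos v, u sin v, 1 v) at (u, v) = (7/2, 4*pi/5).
H = 0

With E = 1, F = 0, G = u^2 + 1, L = 0, M = -1/sqrt(u^2 + 1), N = 0, assemble
  H = (EN − 2FM + GL) / (2(EG − F²)) = 0.
At (u, v) = (7/2, 4*pi/5): H = 0.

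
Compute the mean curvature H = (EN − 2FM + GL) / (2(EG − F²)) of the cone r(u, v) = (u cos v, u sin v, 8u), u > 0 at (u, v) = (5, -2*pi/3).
H = 4*sqrt(65)/325

With E = 65, F = 0, G = u^2, L = 0, M = 0, N = 8*sqrt(65)*u^2/(65*Abs(u)), assemble
  H = (EN − 2FM + GL) / (2(EG − F²)) = 4*sqrt(65)/(65*Abs(u)).
At (u, v) = (5, -2*pi/3): H = 4*sqrt(65)/325.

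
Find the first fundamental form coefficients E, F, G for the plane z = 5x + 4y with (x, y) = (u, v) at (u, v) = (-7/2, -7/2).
E = 26;  F = 20;  G = 17

Partials: r_u = (1, 0, 5), r_v = (0, 1, 4). As functions of (u, v):
  E = r_u · r_u = 26,
  F = r_u · r_v = 20,
  G = r_v · r_v = 17.
Evaluating at (u, v) = (-7/2, -7/2): E = 26, F = 20, G = 17.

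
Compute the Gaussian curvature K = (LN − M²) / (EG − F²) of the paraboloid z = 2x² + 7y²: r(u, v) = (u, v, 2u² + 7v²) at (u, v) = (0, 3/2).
K = 14/48841

Coefficients of the first fundamental form: E = 16*u^2 + 1, F = 56*u*v, G = 196*v^2 + 1.
Coefficients of the second fundamental form: L = 4/sqrt(16*u^2 + 196*v^2 + 1), M = 0, N = 14/sqrt(16*u^2 + 196*v^2 + 1).
Assemble K = (LN − M²)/(EG − F²) = 56/(256*u^4 + 6272*u^2*v^2 + 32*u^2 + 38416*v^4 + 392*v^2 + 1). At (u, v) = (0, 3/2): K = 14/48841.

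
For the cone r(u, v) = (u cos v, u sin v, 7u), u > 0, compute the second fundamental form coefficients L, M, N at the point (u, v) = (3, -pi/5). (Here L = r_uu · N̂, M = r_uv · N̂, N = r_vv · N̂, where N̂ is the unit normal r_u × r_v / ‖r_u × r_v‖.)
L = 0;  M = 0;  N = 21*sqrt(2)/10

Compute the unit normal N̂(u, v) = (-7*sqrt(2)*u*cos(v)/(10*Abs(u)), -7*sqrt(2)*u*sin(v)/(10*Abs(u)), sqrt(2)*u/(10*Abs(u))), and the second partials r_uu, r_uv, r_vv. Take dot products:
  L(u, v) = r_uu · N̂ = 0,
  M(u, v) = r_uv · N̂ = 0,
  N(u, v) = r_vv · N̂ = 7*sqrt(2)*u^2/(10*Abs(u)).
Evaluating at (u, v) = (3, -pi/5):
  L = 0, M = 0, N = 21*sqrt(2)/10.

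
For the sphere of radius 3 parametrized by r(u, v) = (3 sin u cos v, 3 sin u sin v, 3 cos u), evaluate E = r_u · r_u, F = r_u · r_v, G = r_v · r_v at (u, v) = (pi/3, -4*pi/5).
E = 9;  F = 0;  G = 27/4

Partials: r_u = (3*cos(u)*cos(v), 3*sin(v)*cos(u), -3*sin(u)), r_v = (-3*sin(u)*sin(v), 3*sin(u)*cos(v), 0). As functions of (u, v):
  E = r_u · r_u = 9,
  F = r_u · r_v = 0,
  G = r_v · r_v = 9*sin(u)^2.
Evaluating at (u, v) = (pi/3, -4*pi/5): E = 9, F = 0, G = 27/4.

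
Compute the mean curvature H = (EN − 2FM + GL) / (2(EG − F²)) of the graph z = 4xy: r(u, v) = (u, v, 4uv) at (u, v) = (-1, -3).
H = -192*sqrt(161)/25921

With E = 16*v^2 + 1, F = 16*u*v, G = 16*u^2 + 1, L = 0, M = 4/sqrt(16*u^2 + 16*v^2 + 1), N = 0, assemble
  H = (EN − 2FM + GL) / (2(EG − F²)) = -64*u*v/(16*u^2 + 16*v^2 + 1)^(3/2).
At (u, v) = (-1, -3): H = -192*sqrt(161)/25921.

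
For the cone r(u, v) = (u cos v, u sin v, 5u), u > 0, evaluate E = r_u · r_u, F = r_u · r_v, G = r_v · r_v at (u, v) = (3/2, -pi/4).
E = 26;  F = 0;  G = 9/4

Partials: r_u = (cos(v), sin(v), 5), r_v = (-u*sin(v), u*cos(v), 0). As functions of (u, v):
  E = r_u · r_u = 26,
  F = r_u · r_v = 0,
  G = r_v · r_v = u^2.
Evaluating at (u, v) = (3/2, -pi/4): E = 26, F = 0, G = 9/4.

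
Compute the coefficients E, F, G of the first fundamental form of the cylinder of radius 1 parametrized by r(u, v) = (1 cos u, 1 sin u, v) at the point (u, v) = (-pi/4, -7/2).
E = 1;  F = 0;  G = 1

Partials: r_u = (-sin(u), cos(u), 0), r_v = (0, 0, 1). As functions of (u, v):
  E = r_u · r_u = 1,
  F = r_u · r_v = 0,
  G = r_v · r_v = 1.
Evaluating at (u, v) = (-pi/4, -7/2): E = 1, F = 0, G = 1.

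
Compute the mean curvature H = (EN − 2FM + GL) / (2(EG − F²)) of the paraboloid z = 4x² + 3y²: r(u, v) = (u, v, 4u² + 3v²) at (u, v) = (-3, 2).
H = 2311*sqrt(721)/519841

With E = 64*u^2 + 1, F = 48*u*v, G = 36*v^2 + 1, L = 8/sqrt(64*u^2 + 36*v^2 + 1), M = 0, N = 6/sqrt(64*u^2 + 36*v^2 + 1), assemble
  H = (EN − 2FM + GL) / (2(EG − F²)) = (192*u^2 + 144*v^2 + 7)/(64*u^2 + 36*v^2 + 1)^(3/2).
At (u, v) = (-3, 2): H = 2311*sqrt(721)/519841.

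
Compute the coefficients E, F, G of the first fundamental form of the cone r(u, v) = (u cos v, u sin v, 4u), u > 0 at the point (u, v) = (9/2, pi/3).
E = 17;  F = 0;  G = 81/4

Partials: r_u = (cos(v), sin(v), 4), r_v = (-u*sin(v), u*cos(v), 0). As functions of (u, v):
  E = r_u · r_u = 17,
  F = r_u · r_v = 0,
  G = r_v · r_v = u^2.
Evaluating at (u, v) = (9/2, pi/3): E = 17, F = 0, G = 81/4.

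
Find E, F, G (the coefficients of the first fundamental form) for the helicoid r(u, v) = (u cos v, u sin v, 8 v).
E = 1;  F = 0;  G = u^2 + 64

Compute partials: r_u = (cos(v), sin(v), 0), r_v = (-u*sin(v), u*cos(v), 8). Then
  E = r_u · r_u = 1,
  F = r_u · r_v = 0,
  G = r_v · r_v = u^2 + 64.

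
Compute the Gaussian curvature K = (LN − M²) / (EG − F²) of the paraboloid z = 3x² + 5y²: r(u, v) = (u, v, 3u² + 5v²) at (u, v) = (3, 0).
K = 12/21125

Coefficients of the first fundamental form: E = 36*u^2 + 1, F = 60*u*v, G = 100*v^2 + 1.
Coefficients of the second fundamental form: L = 6/sqrt(36*u^2 + 100*v^2 + 1), M = 0, N = 10/sqrt(36*u^2 + 100*v^2 + 1).
Assemble K = (LN − M²)/(EG − F²) = 60/(1296*u^4 + 7200*u^2*v^2 + 72*u^2 + 10000*v^4 + 200*v^2 + 1). At (u, v) = (3, 0): K = 12/21125.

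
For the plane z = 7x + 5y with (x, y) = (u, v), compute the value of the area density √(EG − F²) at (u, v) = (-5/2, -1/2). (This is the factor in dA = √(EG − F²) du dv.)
√(EG − F²)|_{(-5/2, -1/2)} = 5*sqrt(3)

E = 50, F = 35, G = 26, so EG − F² = 75. Taking the positive square root: √(EG − F²) = 5*sqrt(3). At (u, v) = (-5/2, -1/2): 5*sqrt(3).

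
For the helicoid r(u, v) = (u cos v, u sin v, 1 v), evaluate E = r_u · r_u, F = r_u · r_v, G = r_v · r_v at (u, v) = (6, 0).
E = 1;  F = 0;  G = 37

Partials: r_u = (cos(v), sin(v), 0), r_v = (-u*sin(v), u*cos(v), 1). As functions of (u, v):
  E = r_u · r_u = 1,
  F = r_u · r_v = 0,
  G = r_v · r_v = u^2 + 1.
Evaluating at (u, v) = (6, 0): E = 1, F = 0, G = 37.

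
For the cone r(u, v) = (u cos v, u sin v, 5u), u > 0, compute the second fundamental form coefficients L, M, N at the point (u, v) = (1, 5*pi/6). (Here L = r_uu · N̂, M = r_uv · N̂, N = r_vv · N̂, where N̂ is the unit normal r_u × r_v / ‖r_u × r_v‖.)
L = 0;  M = 0;  N = 5*sqrt(26)/26

Compute the unit normal N̂(u, v) = (-5*sqrt(26)*u*cos(v)/(26*Abs(u)), -5*sqrt(26)*u*sin(v)/(26*Abs(u)), sqrt(26)*u/(26*Abs(u))), and the second partials r_uu, r_uv, r_vv. Take dot products:
  L(u, v) = r_uu · N̂ = 0,
  M(u, v) = r_uv · N̂ = 0,
  N(u, v) = r_vv · N̂ = 5*sqrt(26)*u^2/(26*Abs(u)).
Evaluating at (u, v) = (1, 5*pi/6):
  L = 0, M = 0, N = 5*sqrt(26)/26.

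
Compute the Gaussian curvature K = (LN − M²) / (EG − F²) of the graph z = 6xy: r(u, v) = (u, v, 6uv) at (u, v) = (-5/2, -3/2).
K = -36/94249

Coefficients of the first fundamental form: E = 36*v^2 + 1, F = 36*u*v, G = 36*u^2 + 1.
Coefficients of the second fundamental form: L = 0, M = 6/sqrt(36*u^2 + 36*v^2 + 1), N = 0.
Assemble K = (LN − M²)/(EG − F²) = -36/(1296*u^4 + 2592*u^2*v^2 + 72*u^2 + 1296*v^4 + 72*v^2 + 1). At (u, v) = (-5/2, -3/2): K = -36/94249.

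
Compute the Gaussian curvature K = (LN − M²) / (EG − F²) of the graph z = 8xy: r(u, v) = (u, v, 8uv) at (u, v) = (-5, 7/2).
K = -64/5688225

Coefficients of the first fundamental form: E = 64*v^2 + 1, F = 64*u*v, G = 64*u^2 + 1.
Coefficients of the second fundamental form: L = 0, M = 8/sqrt(64*u^2 + 64*v^2 + 1), N = 0.
Assemble K = (LN − M²)/(EG − F²) = -64/(4096*u^4 + 8192*u^2*v^2 + 128*u^2 + 4096*v^4 + 128*v^2 + 1). At (u, v) = (-5, 7/2): K = -64/5688225.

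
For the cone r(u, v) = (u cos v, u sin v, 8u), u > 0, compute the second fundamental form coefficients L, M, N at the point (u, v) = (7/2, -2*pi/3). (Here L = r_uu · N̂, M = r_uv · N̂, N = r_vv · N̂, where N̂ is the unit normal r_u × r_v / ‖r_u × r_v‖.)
L = 0;  M = 0;  N = 28*sqrt(65)/65

Compute the unit normal N̂(u, v) = (-8*sqrt(65)*u*cos(v)/(65*Abs(u)), -8*sqrt(65)*u*sin(v)/(65*Abs(u)), sqrt(65)*u/(65*Abs(u))), and the second partials r_uu, r_uv, r_vv. Take dot products:
  L(u, v) = r_uu · N̂ = 0,
  M(u, v) = r_uv · N̂ = 0,
  N(u, v) = r_vv · N̂ = 8*sqrt(65)*u^2/(65*Abs(u)).
Evaluating at (u, v) = (7/2, -2*pi/3):
  L = 0, M = 0, N = 28*sqrt(65)/65.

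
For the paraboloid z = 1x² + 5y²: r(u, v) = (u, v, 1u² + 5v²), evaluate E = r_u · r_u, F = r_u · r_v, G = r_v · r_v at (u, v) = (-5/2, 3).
E = 26;  F = -150;  G = 901

Partials: r_u = (1, 0, 2*u), r_v = (0, 1, 10*v). As functions of (u, v):
  E = r_u · r_u = 4*u^2 + 1,
  F = r_u · r_v = 20*u*v,
  G = r_v · r_v = 100*v^2 + 1.
Evaluating at (u, v) = (-5/2, 3): E = 26, F = -150, G = 901.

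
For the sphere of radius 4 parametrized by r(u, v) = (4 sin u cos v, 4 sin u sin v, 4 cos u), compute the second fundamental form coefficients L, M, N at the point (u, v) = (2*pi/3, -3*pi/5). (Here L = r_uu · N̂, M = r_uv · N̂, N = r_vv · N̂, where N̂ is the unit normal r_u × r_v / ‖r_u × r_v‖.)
L = -4;  M = 0;  N = -3

Compute the unit normal N̂(u, v) = (sin(u)^2*cos(v)/Abs(sin(u)), sin(u)^2*sin(v)/Abs(sin(u)), sin(2*u)/(2*Abs(sin(u)))), and the second partials r_uu, r_uv, r_vv. Take dot products:
  L(u, v) = r_uu · N̂ = -4*sin(u)/Abs(sin(u)),
  M(u, v) = r_uv · N̂ = 0,
  N(u, v) = r_vv · N̂ = -4*sin(u)^3/Abs(sin(u)).
Evaluating at (u, v) = (2*pi/3, -3*pi/5):
  L = -4, M = 0, N = -3.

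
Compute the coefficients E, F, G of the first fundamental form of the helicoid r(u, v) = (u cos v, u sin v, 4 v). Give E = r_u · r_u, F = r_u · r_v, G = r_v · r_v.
E = 1;  F = 0;  G = u^2 + 16

Compute partials: r_u = (cos(v), sin(v), 0), r_v = (-u*sin(v), u*cos(v), 4). Then
  E = r_u · r_u = 1,
  F = r_u · r_v = 0,
  G = r_v · r_v = u^2 + 16.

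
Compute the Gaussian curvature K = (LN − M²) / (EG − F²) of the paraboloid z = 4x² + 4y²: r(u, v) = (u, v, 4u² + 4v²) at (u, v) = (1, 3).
K = 64/410881

Coefficients of the first fundamental form: E = 64*u^2 + 1, F = 64*u*v, G = 64*v^2 + 1.
Coefficients of the second fundamental form: L = 8/sqrt(64*u^2 + 64*v^2 + 1), M = 0, N = 8/sqrt(64*u^2 + 64*v^2 + 1).
Assemble K = (LN − M²)/(EG − F²) = 64/(4096*u^4 + 8192*u^2*v^2 + 128*u^2 + 4096*v^4 + 128*v^2 + 1). At (u, v) = (1, 3): K = 64/410881.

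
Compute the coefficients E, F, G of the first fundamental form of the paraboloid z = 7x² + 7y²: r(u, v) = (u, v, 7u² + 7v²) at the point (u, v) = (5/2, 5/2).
E = 1226;  F = 1225;  G = 1226

Partials: r_u = (1, 0, 14*u), r_v = (0, 1, 14*v). As functions of (u, v):
  E = r_u · r_u = 196*u^2 + 1,
  F = r_u · r_v = 196*u*v,
  G = r_v · r_v = 196*v^2 + 1.
Evaluating at (u, v) = (5/2, 5/2): E = 1226, F = 1225, G = 1226.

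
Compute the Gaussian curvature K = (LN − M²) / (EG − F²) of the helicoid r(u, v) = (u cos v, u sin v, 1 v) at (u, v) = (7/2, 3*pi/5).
K = -16/2809

Coefficients of the first fundamental form: E = 1, F = 0, G = u^2 + 1.
Coefficients of the second fundamental form: L = 0, M = -1/sqrt(u^2 + 1), N = 0.
Assemble K = (LN − M²)/(EG − F²) = -1/(u^2 + 1)^2. At (u, v) = (7/2, 3*pi/5): K = -16/2809.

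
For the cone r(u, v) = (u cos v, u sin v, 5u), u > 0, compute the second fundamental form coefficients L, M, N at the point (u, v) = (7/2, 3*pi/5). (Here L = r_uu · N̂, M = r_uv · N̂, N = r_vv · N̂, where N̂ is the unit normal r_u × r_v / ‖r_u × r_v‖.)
L = 0;  M = 0;  N = 35*sqrt(26)/52

Compute the unit normal N̂(u, v) = (-5*sqrt(26)*u*cos(v)/(26*Abs(u)), -5*sqrt(26)*u*sin(v)/(26*Abs(u)), sqrt(26)*u/(26*Abs(u))), and the second partials r_uu, r_uv, r_vv. Take dot products:
  L(u, v) = r_uu · N̂ = 0,
  M(u, v) = r_uv · N̂ = 0,
  N(u, v) = r_vv · N̂ = 5*sqrt(26)*u^2/(26*Abs(u)).
Evaluating at (u, v) = (7/2, 3*pi/5):
  L = 0, M = 0, N = 35*sqrt(26)/52.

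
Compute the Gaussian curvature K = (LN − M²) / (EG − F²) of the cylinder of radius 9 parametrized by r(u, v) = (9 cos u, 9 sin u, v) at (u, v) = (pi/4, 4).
K = 0

Coefficients of the first fundamental form: E = 81, F = 0, G = 1.
Coefficients of the second fundamental form: L = -9, M = 0, N = 0.
Assemble K = (LN − M²)/(EG − F²) = 0. At (u, v) = (pi/4, 4): K = 0.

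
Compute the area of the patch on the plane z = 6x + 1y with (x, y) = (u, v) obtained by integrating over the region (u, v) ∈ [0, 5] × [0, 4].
Area = 20*sqrt(38)

Area = ∫∫ √(EG − F²) du dv with √(EG − F²) = sqrt(38). Integrating over [0, 5] × [0, 4] gives 20*sqrt(38).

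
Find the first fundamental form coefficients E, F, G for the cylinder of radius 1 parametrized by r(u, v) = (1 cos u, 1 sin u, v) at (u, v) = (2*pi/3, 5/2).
E = 1;  F = 0;  G = 1

Partials: r_u = (-sin(u), cos(u), 0), r_v = (0, 0, 1). As functions of (u, v):
  E = r_u · r_u = 1,
  F = r_u · r_v = 0,
  G = r_v · r_v = 1.
Evaluating at (u, v) = (2*pi/3, 5/2): E = 1, F = 0, G = 1.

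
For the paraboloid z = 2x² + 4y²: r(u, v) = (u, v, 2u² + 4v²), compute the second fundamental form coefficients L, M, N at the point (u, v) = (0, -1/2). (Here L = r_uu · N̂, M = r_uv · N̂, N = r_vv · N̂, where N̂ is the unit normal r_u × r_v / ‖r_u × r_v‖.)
L = 4*sqrt(17)/17;  M = 0;  N = 8*sqrt(17)/17

Compute the unit normal N̂(u, v) = (-4*u/sqrt(16*u^2 + 64*v^2 + 1), -8*v/sqrt(16*u^2 + 64*v^2 + 1), 1/sqrt(16*u^2 + 64*v^2 + 1)), and the second partials r_uu, r_uv, r_vv. Take dot products:
  L(u, v) = r_uu · N̂ = 4/sqrt(16*u^2 + 64*v^2 + 1),
  M(u, v) = r_uv · N̂ = 0,
  N(u, v) = r_vv · N̂ = 8/sqrt(16*u^2 + 64*v^2 + 1).
Evaluating at (u, v) = (0, -1/2):
  L = 4*sqrt(17)/17, M = 0, N = 8*sqrt(17)/17.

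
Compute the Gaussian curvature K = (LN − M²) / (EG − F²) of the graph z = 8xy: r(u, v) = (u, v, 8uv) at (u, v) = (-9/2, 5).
K = -64/8392609

Coefficients of the first fundamental form: E = 64*v^2 + 1, F = 64*u*v, G = 64*u^2 + 1.
Coefficients of the second fundamental form: L = 0, M = 8/sqrt(64*u^2 + 64*v^2 + 1), N = 0.
Assemble K = (LN − M²)/(EG − F²) = -64/(4096*u^4 + 8192*u^2*v^2 + 128*u^2 + 4096*v^4 + 128*v^2 + 1). At (u, v) = (-9/2, 5): K = -64/8392609.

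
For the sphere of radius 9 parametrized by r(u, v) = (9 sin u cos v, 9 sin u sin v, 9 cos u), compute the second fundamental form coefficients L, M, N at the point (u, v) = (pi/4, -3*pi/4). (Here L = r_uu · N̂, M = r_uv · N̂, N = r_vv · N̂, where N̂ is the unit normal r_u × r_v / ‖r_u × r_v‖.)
L = -9;  M = 0;  N = -9/2

Compute the unit normal N̂(u, v) = (sin(u)^2*cos(v)/Abs(sin(u)), sin(u)^2*sin(v)/Abs(sin(u)), sin(2*u)/(2*Abs(sin(u)))), and the second partials r_uu, r_uv, r_vv. Take dot products:
  L(u, v) = r_uu · N̂ = -9*sin(u)/Abs(sin(u)),
  M(u, v) = r_uv · N̂ = 0,
  N(u, v) = r_vv · N̂ = -9*sin(u)^3/Abs(sin(u)).
Evaluating at (u, v) = (pi/4, -3*pi/4):
  L = -9, M = 0, N = -9/2.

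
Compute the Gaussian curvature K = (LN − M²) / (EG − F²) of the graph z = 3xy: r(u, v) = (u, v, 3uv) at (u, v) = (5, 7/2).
K = -144/1809025

Coefficients of the first fundamental form: E = 9*v^2 + 1, F = 9*u*v, G = 9*u^2 + 1.
Coefficients of the second fundamental form: L = 0, M = 3/sqrt(9*u^2 + 9*v^2 + 1), N = 0.
Assemble K = (LN − M²)/(EG − F²) = -9/(81*u^4 + 162*u^2*v^2 + 18*u^2 + 81*v^4 + 18*v^2 + 1). At (u, v) = (5, 7/2): K = -144/1809025.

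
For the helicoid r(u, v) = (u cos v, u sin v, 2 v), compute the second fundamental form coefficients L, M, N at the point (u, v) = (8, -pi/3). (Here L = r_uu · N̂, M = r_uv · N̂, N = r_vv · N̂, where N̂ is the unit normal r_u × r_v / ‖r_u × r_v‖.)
L = 0;  M = -sqrt(17)/17;  N = 0

Compute the unit normal N̂(u, v) = (2*sin(v)/sqrt(u^2 + 4), -2*cos(v)/sqrt(u^2 + 4), u/sqrt(u^2 + 4)), and the second partials r_uu, r_uv, r_vv. Take dot products:
  L(u, v) = r_uu · N̂ = 0,
  M(u, v) = r_uv · N̂ = -2/sqrt(u^2 + 4),
  N(u, v) = r_vv · N̂ = 0.
Evaluating at (u, v) = (8, -pi/3):
  L = 0, M = -sqrt(17)/17, N = 0.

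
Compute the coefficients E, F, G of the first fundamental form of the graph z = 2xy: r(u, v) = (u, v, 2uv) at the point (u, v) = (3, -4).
E = 65;  F = -48;  G = 37

Partials: r_u = (1, 0, 2*v), r_v = (0, 1, 2*u). As functions of (u, v):
  E = r_u · r_u = 4*v^2 + 1,
  F = r_u · r_v = 4*u*v,
  G = r_v · r_v = 4*u^2 + 1.
Evaluating at (u, v) = (3, -4): E = 65, F = -48, G = 37.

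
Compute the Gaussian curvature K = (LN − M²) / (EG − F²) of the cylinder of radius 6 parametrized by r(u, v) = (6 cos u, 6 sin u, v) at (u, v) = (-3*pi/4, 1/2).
K = 0

Coefficients of the first fundamental form: E = 36, F = 0, G = 1.
Coefficients of the second fundamental form: L = -6, M = 0, N = 0.
Assemble K = (LN − M²)/(EG − F²) = 0. At (u, v) = (-3*pi/4, 1/2): K = 0.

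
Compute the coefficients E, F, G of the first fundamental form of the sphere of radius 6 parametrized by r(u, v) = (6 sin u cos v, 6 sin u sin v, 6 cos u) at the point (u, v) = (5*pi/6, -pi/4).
E = 36;  F = 0;  G = 9

Partials: r_u = (6*cos(u)*cos(v), 6*sin(v)*cos(u), -6*sin(u)), r_v = (-6*sin(u)*sin(v), 6*sin(u)*cos(v), 0). As functions of (u, v):
  E = r_u · r_u = 36,
  F = r_u · r_v = 0,
  G = r_v · r_v = 36*sin(u)^2.
Evaluating at (u, v) = (5*pi/6, -pi/4): E = 36, F = 0, G = 9.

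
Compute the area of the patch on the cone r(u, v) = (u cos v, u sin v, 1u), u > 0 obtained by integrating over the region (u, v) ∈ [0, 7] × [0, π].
Area = 49*sqrt(2)*pi/2

Area = ∫∫ √(EG − F²) du dv with √(EG − F²) = sqrt(2)*Abs(u). Integrating over [0, 7] × [0, π] gives 49*sqrt(2)*pi/2.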